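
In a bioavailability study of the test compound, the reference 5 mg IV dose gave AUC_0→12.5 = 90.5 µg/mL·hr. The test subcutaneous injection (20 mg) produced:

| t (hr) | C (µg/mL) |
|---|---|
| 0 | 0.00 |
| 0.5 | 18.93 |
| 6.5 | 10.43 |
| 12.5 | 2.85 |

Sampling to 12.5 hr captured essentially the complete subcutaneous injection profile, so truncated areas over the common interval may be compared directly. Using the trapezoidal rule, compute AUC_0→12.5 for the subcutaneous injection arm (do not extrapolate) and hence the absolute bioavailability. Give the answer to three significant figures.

Trapezoidal AUC_0→12.5 (subcutaneous injection):
  [0→0.5]: (0.00+18.93)/2 × 0.5 = 4.7325
  [0.5→6.5]: (18.93+10.43)/2 × 6 = 88.08
  [6.5→12.5]: (10.43+2.85)/2 × 6 = 39.84
  Sum = 132.6525 µg/mL·hr
F = (AUC_ev/D_ev)/(AUC_iv/D_iv) = (132.6525/20)/(90.5/5) = 6.632625/18.1 = 0.3664

F = 0.366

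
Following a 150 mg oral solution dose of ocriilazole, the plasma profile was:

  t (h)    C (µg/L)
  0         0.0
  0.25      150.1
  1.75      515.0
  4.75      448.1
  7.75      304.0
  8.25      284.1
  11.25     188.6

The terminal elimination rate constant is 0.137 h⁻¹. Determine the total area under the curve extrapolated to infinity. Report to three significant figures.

Trapezoidal AUC_0→11.25:
  [0→0.25]: (0.0+150.1)/2 × 0.25 = 18.7625
  [0.25→1.75]: (150.1+515.0)/2 × 1.5 = 498.825
  [1.75→4.75]: (515.0+448.1)/2 × 3 = 1444.65
  [4.75→7.75]: (448.1+304.0)/2 × 3 = 1128.15
  [7.75→8.25]: (304.0+284.1)/2 × 0.5 = 147.025
  [8.25→11.25]: (284.1+188.6)/2 × 3 = 709.05
  Sum = 3946.4625 µg/L·h
Extrapolated tail: C_last / k_e = 188.6 / 0.137 = 1376.642
AUC_0→∞ = 3946.4625 + 1376.642 = 5323.1045 µg/L·h

AUC = 5320 µg/L·h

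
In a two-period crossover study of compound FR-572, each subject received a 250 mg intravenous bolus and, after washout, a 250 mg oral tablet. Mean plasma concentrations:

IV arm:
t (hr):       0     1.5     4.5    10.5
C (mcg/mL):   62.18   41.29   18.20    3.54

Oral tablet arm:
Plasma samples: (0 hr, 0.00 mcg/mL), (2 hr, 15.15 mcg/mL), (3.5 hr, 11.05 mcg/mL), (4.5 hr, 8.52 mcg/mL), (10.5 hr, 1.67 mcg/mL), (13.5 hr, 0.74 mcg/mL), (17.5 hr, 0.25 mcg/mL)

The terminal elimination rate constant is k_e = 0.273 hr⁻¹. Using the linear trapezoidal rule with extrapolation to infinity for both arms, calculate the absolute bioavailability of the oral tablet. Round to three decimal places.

F = 0.333

Trapezoidal AUC_0→10.5 (IV):
  [0→1.5]: (62.18+41.29)/2 × 1.5 = 77.6025
  [1.5→4.5]: (41.29+18.20)/2 × 3 = 89.235
  [4.5→10.5]: (18.20+3.54)/2 × 6 = 65.22
  Sum = 232.0575 mcg/mL·hr
IV tail: 3.54/0.273 = 12.967; AUC_iv,0→∞ = 232.0575 + 12.967 = 245.0245 mcg/mL·hr
Trapezoidal AUC_0→17.5 (oral tablet):
  [0→2]: (0.00+15.15)/2 × 2 = 15.15
  [2→3.5]: (15.15+11.05)/2 × 1.5 = 19.65
  [3.5→4.5]: (11.05+8.52)/2 × 1 = 9.785
  [4.5→10.5]: (8.52+1.67)/2 × 6 = 30.57
  [10.5→13.5]: (1.67+0.74)/2 × 3 = 3.615
  [13.5→17.5]: (0.74+0.25)/2 × 4 = 1.98
  Sum = 80.75 mcg/mL·hr
oral tablet tail: 0.25/0.273 = 0.916; AUC_ev,0→∞ = 80.75 + 0.916 = 81.666 mcg/mL·hr
F = (AUC_ev/D_ev)/(AUC_iv/D_iv) = (81.666/250)/(245.0245/250) = 0.326664/0.980098 = 0.3333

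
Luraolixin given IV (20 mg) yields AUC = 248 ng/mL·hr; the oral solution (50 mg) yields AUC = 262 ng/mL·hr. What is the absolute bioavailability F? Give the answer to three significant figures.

F = (AUC_ev / D_ev) / (AUC_iv / D_iv)
  = (262/50) / (248/20)
  = 5.24 / 12.4 = 0.4226

F = 0.423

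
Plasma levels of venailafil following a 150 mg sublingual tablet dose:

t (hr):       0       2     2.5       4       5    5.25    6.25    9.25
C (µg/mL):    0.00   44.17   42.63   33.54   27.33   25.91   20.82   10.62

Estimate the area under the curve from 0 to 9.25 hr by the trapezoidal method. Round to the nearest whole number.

Trapezoidal AUC_0→9.25:
  [0→2]: (0.00+44.17)/2 × 2 = 44.17
  [2→2.5]: (44.17+42.63)/2 × 0.5 = 21.7
  [2.5→4]: (42.63+33.54)/2 × 1.5 = 57.1275
  [4→5]: (33.54+27.33)/2 × 1 = 30.435
  [5→5.25]: (27.33+25.91)/2 × 0.25 = 6.655
  [5.25→6.25]: (25.91+20.82)/2 × 1 = 23.365
  [6.25→9.25]: (20.82+10.62)/2 × 3 = 47.16
  Sum = 230.6125 µg/mL·hr

AUC = 231 µg/mL·hr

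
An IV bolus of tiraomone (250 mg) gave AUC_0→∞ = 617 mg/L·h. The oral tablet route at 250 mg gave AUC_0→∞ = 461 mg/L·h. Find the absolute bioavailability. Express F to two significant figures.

F = (AUC_ev / D_ev) / (AUC_iv / D_iv)
  = (461/250) / (617/250)
  = 1.844 / 2.468 = 0.7472

F = 0.75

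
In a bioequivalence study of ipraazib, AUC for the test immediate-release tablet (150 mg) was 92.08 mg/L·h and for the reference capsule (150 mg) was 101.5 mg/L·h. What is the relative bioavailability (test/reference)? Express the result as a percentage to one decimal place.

F_rel = (AUC_test/D_test) / (AUC_ref/D_ref)
      = (92.08/150) / (101.5/150)
      = 0.613867 / 0.676667 = 0.9072 = 90.72%

F_rel = 90.7%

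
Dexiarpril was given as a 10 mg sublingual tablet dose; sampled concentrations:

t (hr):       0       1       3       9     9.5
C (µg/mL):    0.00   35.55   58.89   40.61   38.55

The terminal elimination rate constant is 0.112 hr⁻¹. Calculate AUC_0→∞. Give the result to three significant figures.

Trapezoidal AUC_0→9.5:
  [0→1]: (0.00+35.55)/2 × 1 = 17.775
  [1→3]: (35.55+58.89)/2 × 2 = 94.44
  [3→9]: (58.89+40.61)/2 × 6 = 298.5
  [9→9.5]: (40.61+38.55)/2 × 0.5 = 19.79
  Sum = 430.505 µg/mL·hr
Extrapolated tail: C_last / k_e = 38.55 / 0.112 = 344.196
AUC_0→∞ = 430.505 + 344.196 = 774.701 µg/mL·hr

AUC = 775 µg/mL·hr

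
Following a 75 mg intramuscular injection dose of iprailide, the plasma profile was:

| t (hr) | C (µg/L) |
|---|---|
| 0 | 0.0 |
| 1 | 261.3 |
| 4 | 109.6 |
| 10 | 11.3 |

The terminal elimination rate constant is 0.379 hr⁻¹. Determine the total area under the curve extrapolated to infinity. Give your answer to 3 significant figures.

Trapezoidal AUC_0→10:
  [0→1]: (0.0+261.3)/2 × 1 = 130.65
  [1→4]: (261.3+109.6)/2 × 3 = 556.35
  [4→10]: (109.6+11.3)/2 × 6 = 362.7
  Sum = 1049.7 µg/L·hr
Extrapolated tail: C_last / k_e = 11.3 / 0.379 = 29.815
AUC_0→∞ = 1049.7 + 29.815 = 1079.515 µg/L·hr

AUC = 1080 µg/L·hr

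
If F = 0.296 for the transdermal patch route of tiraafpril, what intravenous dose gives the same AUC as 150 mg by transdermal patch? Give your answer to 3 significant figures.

D_iv = 44.4 mg

Systemic exposure from an extravascular dose = F × D_ev, so the equivalent IV dose is F × D_ev.
D_iv = F × D_ev = 0.296 × 150 = 44.4 mg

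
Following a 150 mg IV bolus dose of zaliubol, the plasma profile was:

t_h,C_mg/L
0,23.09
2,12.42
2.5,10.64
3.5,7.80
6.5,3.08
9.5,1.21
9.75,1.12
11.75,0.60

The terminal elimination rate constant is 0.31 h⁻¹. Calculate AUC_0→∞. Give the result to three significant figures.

AUC = 77.2 mg/L·h

Trapezoidal AUC_0→11.75:
  [0→2]: (23.09+12.42)/2 × 2 = 35.51
  [2→2.5]: (12.42+10.64)/2 × 0.5 = 5.765
  [2.5→3.5]: (10.64+7.80)/2 × 1 = 9.22
  [3.5→6.5]: (7.80+3.08)/2 × 3 = 16.32
  [6.5→9.5]: (3.08+1.21)/2 × 3 = 6.435
  [9.5→9.75]: (1.21+1.12)/2 × 0.25 = 0.29125
  [9.75→11.75]: (1.12+0.60)/2 × 2 = 1.72
  Sum = 75.26125 mg/L·h
Extrapolated tail: C_last / k_e = 0.60 / 0.31 = 1.935
AUC_0→∞ = 75.26125 + 1.935 = 77.19625 mg/L·h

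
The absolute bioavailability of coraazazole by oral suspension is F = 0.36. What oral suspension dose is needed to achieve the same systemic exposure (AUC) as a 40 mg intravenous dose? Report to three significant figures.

D_oral = 111 mg

For equal systemic exposure: F × D_ev = D_iv
D_ev = D_iv / F = 40 / 0.36 = 111.111 mg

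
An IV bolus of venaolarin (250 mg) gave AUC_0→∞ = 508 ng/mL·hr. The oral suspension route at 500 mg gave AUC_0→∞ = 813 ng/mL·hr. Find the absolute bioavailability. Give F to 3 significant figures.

F = 0.800

F = (AUC_ev / D_ev) / (AUC_iv / D_iv)
  = (813/500) / (508/250)
  = 1.626 / 2.032 = 0.8002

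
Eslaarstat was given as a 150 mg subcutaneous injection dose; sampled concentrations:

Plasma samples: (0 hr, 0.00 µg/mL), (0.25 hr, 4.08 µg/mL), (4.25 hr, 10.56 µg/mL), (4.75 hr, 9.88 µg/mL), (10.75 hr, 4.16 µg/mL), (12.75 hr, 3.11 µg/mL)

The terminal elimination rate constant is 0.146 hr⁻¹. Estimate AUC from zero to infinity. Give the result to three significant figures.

Trapezoidal AUC_0→12.75:
  [0→0.25]: (0.00+4.08)/2 × 0.25 = 0.51
  [0.25→4.25]: (4.08+10.56)/2 × 4 = 29.28
  [4.25→4.75]: (10.56+9.88)/2 × 0.5 = 5.11
  [4.75→10.75]: (9.88+4.16)/2 × 6 = 42.12
  [10.75→12.75]: (4.16+3.11)/2 × 2 = 7.27
  Sum = 84.29 µg/mL·hr
Extrapolated tail: C_last / k_e = 3.11 / 0.146 = 21.301
AUC_0→∞ = 84.29 + 21.301 = 105.591 µg/mL·hr

AUC = 106 µg/mL·hr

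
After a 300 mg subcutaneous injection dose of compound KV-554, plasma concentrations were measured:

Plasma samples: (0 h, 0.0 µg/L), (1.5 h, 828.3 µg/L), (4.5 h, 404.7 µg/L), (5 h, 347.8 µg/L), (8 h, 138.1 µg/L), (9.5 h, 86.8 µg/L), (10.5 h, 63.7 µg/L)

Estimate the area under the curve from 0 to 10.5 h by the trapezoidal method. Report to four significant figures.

AUC = 3632 µg/L·h

Trapezoidal AUC_0→10.5:
  [0→1.5]: (0.0+828.3)/2 × 1.5 = 621.225
  [1.5→4.5]: (828.3+404.7)/2 × 3 = 1849.5
  [4.5→5]: (404.7+347.8)/2 × 0.5 = 188.125
  [5→8]: (347.8+138.1)/2 × 3 = 728.85
  [8→9.5]: (138.1+86.8)/2 × 1.5 = 168.675
  [9.5→10.5]: (86.8+63.7)/2 × 1 = 75.25
  Sum = 3631.625 µg/L·h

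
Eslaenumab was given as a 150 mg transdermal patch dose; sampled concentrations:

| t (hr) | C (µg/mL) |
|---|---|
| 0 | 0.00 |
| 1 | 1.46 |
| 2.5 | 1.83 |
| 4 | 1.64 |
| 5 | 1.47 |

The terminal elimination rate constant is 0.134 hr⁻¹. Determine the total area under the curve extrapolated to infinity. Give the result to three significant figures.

Trapezoidal AUC_0→5:
  [0→1]: (0.00+1.46)/2 × 1 = 0.73
  [1→2.5]: (1.46+1.83)/2 × 1.5 = 2.4675
  [2.5→4]: (1.83+1.64)/2 × 1.5 = 2.6025
  [4→5]: (1.64+1.47)/2 × 1 = 1.555
  Sum = 7.355 µg/mL·hr
Extrapolated tail: C_last / k_e = 1.47 / 0.134 = 10.970
AUC_0→∞ = 7.355 + 10.970 = 18.325 µg/mL·hr

AUC = 18.3 µg/mL·hr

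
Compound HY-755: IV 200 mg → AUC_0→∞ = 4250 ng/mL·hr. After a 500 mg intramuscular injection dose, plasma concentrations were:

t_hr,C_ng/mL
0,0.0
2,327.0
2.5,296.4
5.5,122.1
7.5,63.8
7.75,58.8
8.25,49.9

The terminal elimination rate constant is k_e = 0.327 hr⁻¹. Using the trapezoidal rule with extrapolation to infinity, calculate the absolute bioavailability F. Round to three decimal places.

Trapezoidal AUC_0→8.25 (intramuscular injection):
  [0→2]: (0.0+327.0)/2 × 2 = 327.0
  [2→2.5]: (327.0+296.4)/2 × 0.5 = 155.85
  [2.5→5.5]: (296.4+122.1)/2 × 3 = 627.75
  [5.5→7.5]: (122.1+63.8)/2 × 2 = 185.9
  [7.5→7.75]: (63.8+58.8)/2 × 0.25 = 15.325
  [7.75→8.25]: (58.8+49.9)/2 × 0.5 = 27.175
  Sum = 1339.0 ng/mL·hr
Tail: C_last/k_e = 49.9/0.327 = 152.599
AUC_0→∞ (intramuscular injection) = 1339.0 + 152.599 = 1491.599 ng/mL·hr
F = (AUC_ev/D_ev)/(AUC_iv/D_iv) = (1491.599/500)/(4250/200) = 2.983198/21.25 = 0.1404

F = 0.140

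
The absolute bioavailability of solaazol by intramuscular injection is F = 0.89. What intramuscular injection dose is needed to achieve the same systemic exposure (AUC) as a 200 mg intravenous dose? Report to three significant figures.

D_intramuscular = 225 mg

For equal systemic exposure: F × D_ev = D_iv
D_ev = D_iv / F = 200 / 0.89 = 224.719 mg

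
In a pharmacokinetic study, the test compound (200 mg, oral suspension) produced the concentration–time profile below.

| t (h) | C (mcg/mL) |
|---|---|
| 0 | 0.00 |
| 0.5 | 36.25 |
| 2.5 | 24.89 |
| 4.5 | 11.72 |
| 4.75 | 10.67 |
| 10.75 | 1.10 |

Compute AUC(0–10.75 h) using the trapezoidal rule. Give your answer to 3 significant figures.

AUC = 145 mcg/mL·h

Trapezoidal AUC_0→10.75:
  [0→0.5]: (0.00+36.25)/2 × 0.5 = 9.0625
  [0.5→2.5]: (36.25+24.89)/2 × 2 = 61.14
  [2.5→4.5]: (24.89+11.72)/2 × 2 = 36.61
  [4.5→4.75]: (11.72+10.67)/2 × 0.25 = 2.79875
  [4.75→10.75]: (10.67+1.10)/2 × 6 = 35.31
  Sum = 144.92125 mcg/mL·h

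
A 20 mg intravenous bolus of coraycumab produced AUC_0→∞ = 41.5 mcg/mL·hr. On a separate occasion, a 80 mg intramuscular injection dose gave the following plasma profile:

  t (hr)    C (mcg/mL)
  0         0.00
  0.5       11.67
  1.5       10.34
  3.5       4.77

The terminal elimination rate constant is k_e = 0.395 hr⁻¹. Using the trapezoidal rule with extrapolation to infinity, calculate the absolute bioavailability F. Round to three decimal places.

Trapezoidal AUC_0→3.5 (intramuscular injection):
  [0→0.5]: (0.00+11.67)/2 × 0.5 = 2.9175
  [0.5→1.5]: (11.67+10.34)/2 × 1 = 11.005
  [1.5→3.5]: (10.34+4.77)/2 × 2 = 15.11
  Sum = 29.0325 mcg/mL·hr
Tail: C_last/k_e = 4.77/0.395 = 12.076
AUC_0→∞ (intramuscular injection) = 29.0325 + 12.076 = 41.1085 mcg/mL·hr
F = (AUC_ev/D_ev)/(AUC_iv/D_iv) = (41.1085/80)/(41.5/20) = 0.51385625/2.075 = 0.2476

F = 0.248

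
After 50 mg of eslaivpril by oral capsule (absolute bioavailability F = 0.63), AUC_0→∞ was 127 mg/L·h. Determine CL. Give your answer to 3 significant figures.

CL = 0.248 L/h

CL = F × Dose / AUC_0→∞
   = 0.63 × 50 / 127 = 0.248031 L/h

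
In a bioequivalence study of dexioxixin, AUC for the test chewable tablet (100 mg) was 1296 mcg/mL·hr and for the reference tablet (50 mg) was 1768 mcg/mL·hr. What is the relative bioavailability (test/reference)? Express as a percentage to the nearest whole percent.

F_rel = (AUC_test/D_test) / (AUC_ref/D_ref)
      = (1296/100) / (1768/50)
      = 12.96 / 35.36 = 0.3665 = 36.65%

F_rel = 37%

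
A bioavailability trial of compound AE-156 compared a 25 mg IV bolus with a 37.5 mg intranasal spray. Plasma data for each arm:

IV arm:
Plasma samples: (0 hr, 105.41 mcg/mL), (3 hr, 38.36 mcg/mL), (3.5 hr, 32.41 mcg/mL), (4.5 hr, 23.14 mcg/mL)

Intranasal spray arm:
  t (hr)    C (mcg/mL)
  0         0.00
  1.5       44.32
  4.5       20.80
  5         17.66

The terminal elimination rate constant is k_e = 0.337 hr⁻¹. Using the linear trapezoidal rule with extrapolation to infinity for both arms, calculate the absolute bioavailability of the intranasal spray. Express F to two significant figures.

Trapezoidal AUC_0→4.5 (IV):
  [0→3]: (105.41+38.36)/2 × 3 = 215.655
  [3→3.5]: (38.36+32.41)/2 × 0.5 = 17.6925
  [3.5→4.5]: (32.41+23.14)/2 × 1 = 27.775
  Sum = 261.1225 mcg/mL·hr
IV tail: 23.14/0.337 = 68.665; AUC_iv,0→∞ = 261.1225 + 68.665 = 329.7875 mcg/mL·hr
Trapezoidal AUC_0→5 (intranasal spray):
  [0→1.5]: (0.00+44.32)/2 × 1.5 = 33.24
  [1.5→4.5]: (44.32+20.80)/2 × 3 = 97.68
  [4.5→5]: (20.80+17.66)/2 × 0.5 = 9.615
  Sum = 140.535 mcg/mL·hr
intranasal spray tail: 17.66/0.337 = 52.404; AUC_ev,0→∞ = 140.535 + 52.404 = 192.939 mcg/mL·hr
F = (AUC_ev/D_ev)/(AUC_iv/D_iv) = (192.939/37.5)/(329.7875/25) = 5.14504/13.1915 = 0.3900

F = 0.39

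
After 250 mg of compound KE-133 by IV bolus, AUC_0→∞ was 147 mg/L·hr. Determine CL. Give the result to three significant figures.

CL = 1.70 L/hr

CL = Dose_iv / AUC_0→∞
   = 250 / 147 = 1.70068 L/hr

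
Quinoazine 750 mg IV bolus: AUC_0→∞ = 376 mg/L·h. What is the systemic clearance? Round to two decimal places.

CL = Dose_iv / AUC_0→∞
   = 750 / 376 = 1.99468 L/h

CL = 1.99 L/h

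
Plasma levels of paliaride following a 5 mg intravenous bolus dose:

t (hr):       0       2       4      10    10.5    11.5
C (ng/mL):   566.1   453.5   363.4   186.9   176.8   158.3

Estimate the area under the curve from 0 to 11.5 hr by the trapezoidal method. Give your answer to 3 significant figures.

AUC = 3750 ng/mL·hr

Trapezoidal AUC_0→11.5:
  [0→2]: (566.1+453.5)/2 × 2 = 1019.6
  [2→4]: (453.5+363.4)/2 × 2 = 816.9
  [4→10]: (363.4+186.9)/2 × 6 = 1650.9
  [10→10.5]: (186.9+176.8)/2 × 0.5 = 90.925
  [10.5→11.5]: (176.8+158.3)/2 × 1 = 167.55
  Sum = 3745.875 ng/mL·hr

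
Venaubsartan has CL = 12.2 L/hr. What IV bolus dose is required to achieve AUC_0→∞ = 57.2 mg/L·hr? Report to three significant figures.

Dose_iv = CL × AUC_0→∞
     = 12.2 × 57.2 = 697.84 mg

Dose = 698 mg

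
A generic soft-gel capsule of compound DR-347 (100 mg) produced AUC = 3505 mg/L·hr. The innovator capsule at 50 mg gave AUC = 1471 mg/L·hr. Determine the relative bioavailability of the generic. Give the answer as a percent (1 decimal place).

F_rel = 119.1%

F_rel = (AUC_test/D_test) / (AUC_ref/D_ref)
      = (3505/100) / (1471/50)
      = 35.05 / 29.42 = 1.1914 = 119.14%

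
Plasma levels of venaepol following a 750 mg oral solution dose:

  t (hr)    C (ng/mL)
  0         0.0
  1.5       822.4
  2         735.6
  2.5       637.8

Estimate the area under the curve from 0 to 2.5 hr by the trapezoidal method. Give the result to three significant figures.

AUC = 1350 ng/mL·hr

Trapezoidal AUC_0→2.5:
  [0→1.5]: (0.0+822.4)/2 × 1.5 = 616.8
  [1.5→2]: (822.4+735.6)/2 × 0.5 = 389.5
  [2→2.5]: (735.6+637.8)/2 × 0.5 = 343.35
  Sum = 1349.65 ng/mL·hr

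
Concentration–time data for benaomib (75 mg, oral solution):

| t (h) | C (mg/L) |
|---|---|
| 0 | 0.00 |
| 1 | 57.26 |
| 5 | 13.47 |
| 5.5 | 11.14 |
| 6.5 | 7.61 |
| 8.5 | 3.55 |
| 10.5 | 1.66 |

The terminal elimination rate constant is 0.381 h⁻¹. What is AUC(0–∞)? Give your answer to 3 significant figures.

AUC = 206 mg/L·h

Trapezoidal AUC_0→10.5:
  [0→1]: (0.00+57.26)/2 × 1 = 28.63
  [1→5]: (57.26+13.47)/2 × 4 = 141.46
  [5→5.5]: (13.47+11.14)/2 × 0.5 = 6.1525
  [5.5→6.5]: (11.14+7.61)/2 × 1 = 9.375
  [6.5→8.5]: (7.61+3.55)/2 × 2 = 11.16
  [8.5→10.5]: (3.55+1.66)/2 × 2 = 5.21
  Sum = 201.9875 mg/L·h
Extrapolated tail: C_last / k_e = 1.66 / 0.381 = 4.357
AUC_0→∞ = 201.9875 + 4.357 = 206.3445 mg/L·h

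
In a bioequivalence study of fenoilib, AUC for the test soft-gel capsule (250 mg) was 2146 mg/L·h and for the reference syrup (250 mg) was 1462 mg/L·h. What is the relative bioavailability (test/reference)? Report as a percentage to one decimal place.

F_rel = (AUC_test/D_test) / (AUC_ref/D_ref)
      = (2146/250) / (1462/250)
      = 8.584 / 5.848 = 1.4679 = 146.79%

F_rel = 146.8%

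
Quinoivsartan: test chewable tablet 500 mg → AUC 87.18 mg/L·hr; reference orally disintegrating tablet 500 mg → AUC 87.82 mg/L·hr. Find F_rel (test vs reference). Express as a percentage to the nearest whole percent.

F_rel = 99%

F_rel = (AUC_test/D_test) / (AUC_ref/D_ref)
      = (87.18/500) / (87.82/500)
      = 0.17436 / 0.17564 = 0.9927 = 99.27%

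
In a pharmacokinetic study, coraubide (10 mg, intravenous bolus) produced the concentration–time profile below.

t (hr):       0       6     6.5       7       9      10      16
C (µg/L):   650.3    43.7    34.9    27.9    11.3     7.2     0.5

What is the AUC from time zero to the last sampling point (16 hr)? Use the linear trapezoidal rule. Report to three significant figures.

Trapezoidal AUC_0→16:
  [0→6]: (650.3+43.7)/2 × 6 = 2082.0
  [6→6.5]: (43.7+34.9)/2 × 0.5 = 19.65
  [6.5→7]: (34.9+27.9)/2 × 0.5 = 15.7
  [7→9]: (27.9+11.3)/2 × 2 = 39.2
  [9→10]: (11.3+7.2)/2 × 1 = 9.25
  [10→16]: (7.2+0.5)/2 × 6 = 23.1
  Sum = 2188.9 µg/L·hr

AUC = 2190 µg/L·hr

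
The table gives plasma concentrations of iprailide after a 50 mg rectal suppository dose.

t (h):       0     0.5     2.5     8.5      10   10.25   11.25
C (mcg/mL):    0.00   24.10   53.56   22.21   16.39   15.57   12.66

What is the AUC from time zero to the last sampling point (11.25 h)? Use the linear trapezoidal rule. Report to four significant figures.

Trapezoidal AUC_0→11.25:
  [0→0.5]: (0.00+24.10)/2 × 0.5 = 6.025
  [0.5→2.5]: (24.10+53.56)/2 × 2 = 77.66
  [2.5→8.5]: (53.56+22.21)/2 × 6 = 227.31
  [8.5→10]: (22.21+16.39)/2 × 1.5 = 28.95
  [10→10.25]: (16.39+15.57)/2 × 0.25 = 3.995
  [10.25→11.25]: (15.57+12.66)/2 × 1 = 14.115
  Sum = 358.055 mcg/mL·h

AUC = 358.1 mcg/mL·h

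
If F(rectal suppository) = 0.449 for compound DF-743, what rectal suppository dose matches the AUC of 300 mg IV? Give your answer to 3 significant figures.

D_rectal = 668 mg

For equal systemic exposure: F × D_ev = D_iv
D_ev = D_iv / F = 300 / 0.449 = 668.151 mg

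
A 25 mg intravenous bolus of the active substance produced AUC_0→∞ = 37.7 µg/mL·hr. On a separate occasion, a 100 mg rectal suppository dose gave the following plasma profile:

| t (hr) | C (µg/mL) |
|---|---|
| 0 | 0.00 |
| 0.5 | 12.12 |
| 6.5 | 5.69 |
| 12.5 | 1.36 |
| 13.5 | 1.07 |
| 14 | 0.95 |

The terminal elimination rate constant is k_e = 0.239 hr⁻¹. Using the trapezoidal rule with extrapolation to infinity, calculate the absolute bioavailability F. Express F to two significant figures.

F = 0.55

Trapezoidal AUC_0→14 (rectal suppository):
  [0→0.5]: (0.00+12.12)/2 × 0.5 = 3.03
  [0.5→6.5]: (12.12+5.69)/2 × 6 = 53.43
  [6.5→12.5]: (5.69+1.36)/2 × 6 = 21.15
  [12.5→13.5]: (1.36+1.07)/2 × 1 = 1.215
  [13.5→14]: (1.07+0.95)/2 × 0.5 = 0.505
  Sum = 79.33 µg/mL·hr
Tail: C_last/k_e = 0.95/0.239 = 3.975
AUC_0→∞ (rectal suppository) = 79.33 + 3.975 = 83.305 µg/mL·hr
F = (AUC_ev/D_ev)/(AUC_iv/D_iv) = (83.305/100)/(37.7/25) = 0.83305/1.508 = 0.5524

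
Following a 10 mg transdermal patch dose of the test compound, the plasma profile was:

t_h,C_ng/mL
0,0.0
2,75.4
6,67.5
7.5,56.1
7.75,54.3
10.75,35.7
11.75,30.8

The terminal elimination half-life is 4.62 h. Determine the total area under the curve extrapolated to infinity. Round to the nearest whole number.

AUC = 841 ng/mL·h

Trapezoidal AUC_0→11.75:
  [0→2]: (0.0+75.4)/2 × 2 = 75.4
  [2→6]: (75.4+67.5)/2 × 4 = 285.8
  [6→7.5]: (67.5+56.1)/2 × 1.5 = 92.7
  [7.5→7.75]: (56.1+54.3)/2 × 0.25 = 13.8
  [7.75→10.75]: (54.3+35.7)/2 × 3 = 135.0
  [10.75→11.75]: (35.7+30.8)/2 × 1 = 33.25
  Sum = 635.95 ng/mL·h
k_e = ln2 / t½ = 0.693147 / 4.62 = 0.1500 h^-1
Extrapolated tail: C_last / k_e = 30.8 / 0.15 = 205.333
AUC_0→∞ = 635.95 + 205.333 = 841.283 ng/mL·h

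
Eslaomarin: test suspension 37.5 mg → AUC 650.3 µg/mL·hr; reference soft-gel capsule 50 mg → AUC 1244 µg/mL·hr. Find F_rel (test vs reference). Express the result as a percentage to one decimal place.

F_rel = 69.7%

F_rel = (AUC_test/D_test) / (AUC_ref/D_ref)
      = (650.3/37.5) / (1244/50)
      = 17.3413 / 24.88 = 0.6970 = 69.70%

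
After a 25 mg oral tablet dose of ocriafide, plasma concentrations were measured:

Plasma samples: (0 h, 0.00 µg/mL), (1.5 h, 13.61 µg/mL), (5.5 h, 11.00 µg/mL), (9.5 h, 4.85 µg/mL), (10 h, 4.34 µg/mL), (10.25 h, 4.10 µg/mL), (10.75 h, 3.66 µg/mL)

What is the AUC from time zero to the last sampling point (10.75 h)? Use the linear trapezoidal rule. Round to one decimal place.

Trapezoidal AUC_0→10.75:
  [0→1.5]: (0.00+13.61)/2 × 1.5 = 10.2075
  [1.5→5.5]: (13.61+11.00)/2 × 4 = 49.22
  [5.5→9.5]: (11.00+4.85)/2 × 4 = 31.7
  [9.5→10]: (4.85+4.34)/2 × 0.5 = 2.2975
  [10→10.25]: (4.34+4.10)/2 × 0.25 = 1.055
  [10.25→10.75]: (4.10+3.66)/2 × 0.5 = 1.94
  Sum = 96.42 µg/mL·h

AUC = 96.4 µg/mL·h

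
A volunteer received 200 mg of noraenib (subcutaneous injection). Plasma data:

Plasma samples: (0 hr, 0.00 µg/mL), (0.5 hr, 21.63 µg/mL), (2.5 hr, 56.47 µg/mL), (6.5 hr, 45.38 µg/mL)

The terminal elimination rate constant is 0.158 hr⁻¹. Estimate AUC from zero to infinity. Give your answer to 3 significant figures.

Trapezoidal AUC_0→6.5:
  [0→0.5]: (0.00+21.63)/2 × 0.5 = 5.4075
  [0.5→2.5]: (21.63+56.47)/2 × 2 = 78.1
  [2.5→6.5]: (56.47+45.38)/2 × 4 = 203.7
  Sum = 287.2075 µg/mL·hr
Extrapolated tail: C_last / k_e = 45.38 / 0.158 = 287.215
AUC_0→∞ = 287.2075 + 287.215 = 574.4225 µg/mL·hr

AUC = 574 µg/mL·hr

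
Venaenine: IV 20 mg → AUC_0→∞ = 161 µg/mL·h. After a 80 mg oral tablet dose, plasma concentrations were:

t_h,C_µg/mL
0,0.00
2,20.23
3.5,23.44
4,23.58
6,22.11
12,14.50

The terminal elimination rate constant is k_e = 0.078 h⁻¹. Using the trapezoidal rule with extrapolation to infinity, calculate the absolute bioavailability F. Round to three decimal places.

Trapezoidal AUC_0→12 (oral tablet):
  [0→2]: (0.00+20.23)/2 × 2 = 20.23
  [2→3.5]: (20.23+23.44)/2 × 1.5 = 32.7525
  [3.5→4]: (23.44+23.58)/2 × 0.5 = 11.755
  [4→6]: (23.58+22.11)/2 × 2 = 45.69
  [6→12]: (22.11+14.50)/2 × 6 = 109.83
  Sum = 220.2575 µg/mL·h
Tail: C_last/k_e = 14.50/0.078 = 185.897
AUC_0→∞ (oral tablet) = 220.2575 + 185.897 = 406.1545 µg/mL·h
F = (AUC_ev/D_ev)/(AUC_iv/D_iv) = (406.1545/80)/(161/20) = 5.07693/8.05 = 0.6307

F = 0.631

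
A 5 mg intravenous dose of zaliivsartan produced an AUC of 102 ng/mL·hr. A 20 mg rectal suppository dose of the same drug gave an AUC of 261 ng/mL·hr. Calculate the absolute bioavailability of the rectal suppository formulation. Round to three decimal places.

F = 0.640

F = (AUC_ev / D_ev) / (AUC_iv / D_iv)
  = (261/20) / (102/5)
  = 13.05 / 20.4 = 0.6397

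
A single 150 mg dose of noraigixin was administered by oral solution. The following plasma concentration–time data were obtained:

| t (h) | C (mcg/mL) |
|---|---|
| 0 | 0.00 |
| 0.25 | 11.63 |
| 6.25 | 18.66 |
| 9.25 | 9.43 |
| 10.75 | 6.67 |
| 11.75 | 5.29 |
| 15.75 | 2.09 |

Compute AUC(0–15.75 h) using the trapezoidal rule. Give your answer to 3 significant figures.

Trapezoidal AUC_0→15.75:
  [0→0.25]: (0.00+11.63)/2 × 0.25 = 1.45375
  [0.25→6.25]: (11.63+18.66)/2 × 6 = 90.87
  [6.25→9.25]: (18.66+9.43)/2 × 3 = 42.135
  [9.25→10.75]: (9.43+6.67)/2 × 1.5 = 12.075
  [10.75→11.75]: (6.67+5.29)/2 × 1 = 5.98
  [11.75→15.75]: (5.29+2.09)/2 × 4 = 14.76
  Sum = 167.27375 mcg/mL·h

AUC = 167 mcg/mL·h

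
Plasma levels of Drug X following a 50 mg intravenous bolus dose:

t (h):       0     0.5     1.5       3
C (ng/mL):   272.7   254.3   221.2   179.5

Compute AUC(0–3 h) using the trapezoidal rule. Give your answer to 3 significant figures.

Trapezoidal AUC_0→3:
  [0→0.5]: (272.7+254.3)/2 × 0.5 = 131.75
  [0.5→1.5]: (254.3+221.2)/2 × 1 = 237.75
  [1.5→3]: (221.2+179.5)/2 × 1.5 = 300.525
  Sum = 670.025 ng/mL·h

AUC = 670 ng/mL·h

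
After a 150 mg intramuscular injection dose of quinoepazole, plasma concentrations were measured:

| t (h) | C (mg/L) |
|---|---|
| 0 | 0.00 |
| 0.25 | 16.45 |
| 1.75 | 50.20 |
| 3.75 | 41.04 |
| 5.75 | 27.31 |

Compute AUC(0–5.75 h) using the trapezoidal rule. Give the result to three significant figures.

AUC = 212 mg/L·h

Trapezoidal AUC_0→5.75:
  [0→0.25]: (0.00+16.45)/2 × 0.25 = 2.05625
  [0.25→1.75]: (16.45+50.20)/2 × 1.5 = 49.9875
  [1.75→3.75]: (50.20+41.04)/2 × 2 = 91.24
  [3.75→5.75]: (41.04+27.31)/2 × 2 = 68.35
  Sum = 211.63375 mg/L·h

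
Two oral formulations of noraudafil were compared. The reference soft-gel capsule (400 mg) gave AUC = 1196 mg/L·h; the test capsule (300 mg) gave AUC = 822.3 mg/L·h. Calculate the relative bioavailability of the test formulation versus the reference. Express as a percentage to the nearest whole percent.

F_rel = (AUC_test/D_test) / (AUC_ref/D_ref)
      = (822.3/300) / (1196/400)
      = 2.741 / 2.99 = 0.9167 = 91.67%

F_rel = 92%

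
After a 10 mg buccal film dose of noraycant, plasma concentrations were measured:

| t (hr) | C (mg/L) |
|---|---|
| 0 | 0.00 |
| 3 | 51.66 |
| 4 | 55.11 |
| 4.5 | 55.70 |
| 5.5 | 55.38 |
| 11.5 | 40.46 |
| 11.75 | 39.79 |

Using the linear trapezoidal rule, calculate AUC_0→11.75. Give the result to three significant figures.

Trapezoidal AUC_0→11.75:
  [0→3]: (0.00+51.66)/2 × 3 = 77.49
  [3→4]: (51.66+55.11)/2 × 1 = 53.385
  [4→4.5]: (55.11+55.70)/2 × 0.5 = 27.7025
  [4.5→5.5]: (55.70+55.38)/2 × 1 = 55.54
  [5.5→11.5]: (55.38+40.46)/2 × 6 = 287.52
  [11.5→11.75]: (40.46+39.79)/2 × 0.25 = 10.03125
  Sum = 511.66875 mg/L·hr

AUC = 512 mg/L·hr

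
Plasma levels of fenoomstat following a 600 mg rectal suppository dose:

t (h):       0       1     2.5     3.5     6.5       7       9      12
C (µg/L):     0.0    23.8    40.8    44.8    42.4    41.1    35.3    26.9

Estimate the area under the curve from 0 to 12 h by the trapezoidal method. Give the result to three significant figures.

AUC = 425 µg/L·h

Trapezoidal AUC_0→12:
  [0→1]: (0.0+23.8)/2 × 1 = 11.9
  [1→2.5]: (23.8+40.8)/2 × 1.5 = 48.45
  [2.5→3.5]: (40.8+44.8)/2 × 1 = 42.8
  [3.5→6.5]: (44.8+42.4)/2 × 3 = 130.8
  [6.5→7]: (42.4+41.1)/2 × 0.5 = 20.875
  [7→9]: (41.1+35.3)/2 × 2 = 76.4
  [9→12]: (35.3+26.9)/2 × 3 = 93.3
  Sum = 424.525 µg/L·h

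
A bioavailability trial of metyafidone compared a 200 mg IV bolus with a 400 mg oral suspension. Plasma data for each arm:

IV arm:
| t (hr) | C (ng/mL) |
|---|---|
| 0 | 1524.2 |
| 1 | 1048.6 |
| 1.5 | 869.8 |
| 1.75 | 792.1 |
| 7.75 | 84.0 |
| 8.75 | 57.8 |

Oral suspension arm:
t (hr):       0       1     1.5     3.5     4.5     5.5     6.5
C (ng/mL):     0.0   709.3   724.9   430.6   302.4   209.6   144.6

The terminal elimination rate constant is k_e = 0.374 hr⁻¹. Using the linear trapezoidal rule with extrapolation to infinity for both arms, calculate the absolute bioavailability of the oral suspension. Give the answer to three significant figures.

Trapezoidal AUC_0→8.75 (IV):
  [0→1]: (1524.2+1048.6)/2 × 1 = 1286.4
  [1→1.5]: (1048.6+869.8)/2 × 0.5 = 479.6
  [1.5→1.75]: (869.8+792.1)/2 × 0.25 = 207.7375
  [1.75→7.75]: (792.1+84.0)/2 × 6 = 2628.3
  [7.75→8.75]: (84.0+57.8)/2 × 1 = 70.9
  Sum = 4672.9375 ng/mL·hr
IV tail: 57.8/0.374 = 154.545; AUC_iv,0→∞ = 4672.9375 + 154.545 = 4827.4825 ng/mL·hr
Trapezoidal AUC_0→6.5 (oral suspension):
  [0→1]: (0.0+709.3)/2 × 1 = 354.65
  [1→1.5]: (709.3+724.9)/2 × 0.5 = 358.55
  [1.5→3.5]: (724.9+430.6)/2 × 2 = 1155.5
  [3.5→4.5]: (430.6+302.4)/2 × 1 = 366.5
  [4.5→5.5]: (302.4+209.6)/2 × 1 = 256.0
  [5.5→6.5]: (209.6+144.6)/2 × 1 = 177.1
  Sum = 2668.3 ng/mL·hr
oral suspension tail: 144.6/0.374 = 386.631; AUC_ev,0→∞ = 2668.3 + 386.631 = 3054.931 ng/mL·hr
F = (AUC_ev/D_ev)/(AUC_iv/D_iv) = (3054.931/400)/(4827.4825/200) = 7.6373275/24.1374 = 0.3164

F = 0.316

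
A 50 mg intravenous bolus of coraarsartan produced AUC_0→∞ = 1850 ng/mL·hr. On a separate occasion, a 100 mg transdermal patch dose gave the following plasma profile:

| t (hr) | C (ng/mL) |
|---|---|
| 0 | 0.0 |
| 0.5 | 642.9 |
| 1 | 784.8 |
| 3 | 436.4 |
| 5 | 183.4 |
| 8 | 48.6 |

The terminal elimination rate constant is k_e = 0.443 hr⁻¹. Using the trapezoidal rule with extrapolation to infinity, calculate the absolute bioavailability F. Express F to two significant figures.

F = 0.76

Trapezoidal AUC_0→8 (transdermal patch):
  [0→0.5]: (0.0+642.9)/2 × 0.5 = 160.725
  [0.5→1]: (642.9+784.8)/2 × 0.5 = 356.925
  [1→3]: (784.8+436.4)/2 × 2 = 1221.2
  [3→5]: (436.4+183.4)/2 × 2 = 619.8
  [5→8]: (183.4+48.6)/2 × 3 = 348.0
  Sum = 2706.65 ng/mL·hr
Tail: C_last/k_e = 48.6/0.443 = 109.707
AUC_0→∞ (transdermal patch) = 2706.65 + 109.707 = 2816.357 ng/mL·hr
F = (AUC_ev/D_ev)/(AUC_iv/D_iv) = (2816.357/100)/(1850/50) = 28.16357/37 = 0.7612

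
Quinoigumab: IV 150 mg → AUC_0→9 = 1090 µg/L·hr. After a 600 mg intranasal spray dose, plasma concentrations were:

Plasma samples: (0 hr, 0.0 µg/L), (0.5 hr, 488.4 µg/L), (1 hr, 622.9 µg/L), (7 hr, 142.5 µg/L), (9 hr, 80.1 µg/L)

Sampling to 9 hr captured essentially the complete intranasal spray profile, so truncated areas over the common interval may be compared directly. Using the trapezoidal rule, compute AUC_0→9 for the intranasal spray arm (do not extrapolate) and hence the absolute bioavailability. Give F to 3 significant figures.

F = 0.669

Trapezoidal AUC_0→9 (intranasal spray):
  [0→0.5]: (0.0+488.4)/2 × 0.5 = 122.1
  [0.5→1]: (488.4+622.9)/2 × 0.5 = 277.825
  [1→7]: (622.9+142.5)/2 × 6 = 2296.2
  [7→9]: (142.5+80.1)/2 × 2 = 222.6
  Sum = 2918.725 µg/L·hr
F = (AUC_ev/D_ev)/(AUC_iv/D_iv) = (2918.725/600)/(1090/150) = 4.86454/7.26667 = 0.6694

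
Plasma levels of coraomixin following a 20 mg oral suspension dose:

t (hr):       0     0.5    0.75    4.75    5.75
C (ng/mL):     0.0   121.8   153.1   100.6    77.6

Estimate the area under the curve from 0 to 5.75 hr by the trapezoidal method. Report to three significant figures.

Trapezoidal AUC_0→5.75:
  [0→0.5]: (0.0+121.8)/2 × 0.5 = 30.45
  [0.5→0.75]: (121.8+153.1)/2 × 0.25 = 34.3625
  [0.75→4.75]: (153.1+100.6)/2 × 4 = 507.4
  [4.75→5.75]: (100.6+77.6)/2 × 1 = 89.1
  Sum = 661.3125 ng/mL·hr

AUC = 661 ng/mL·hr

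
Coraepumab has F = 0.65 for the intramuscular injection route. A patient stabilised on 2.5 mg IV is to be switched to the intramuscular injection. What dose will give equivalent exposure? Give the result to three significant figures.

For equal systemic exposure: F × D_ev = D_iv
D_ev = D_iv / F = 2.5 / 0.65 = 3.84615 mg

D_intramuscular = 3.85 mg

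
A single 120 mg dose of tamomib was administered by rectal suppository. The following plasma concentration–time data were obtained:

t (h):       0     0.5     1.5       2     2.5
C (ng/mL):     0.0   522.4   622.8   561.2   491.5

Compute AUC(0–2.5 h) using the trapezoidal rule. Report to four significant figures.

AUC = 1262 ng/mL·h

Trapezoidal AUC_0→2.5:
  [0→0.5]: (0.0+522.4)/2 × 0.5 = 130.6
  [0.5→1.5]: (522.4+622.8)/2 × 1 = 572.6
  [1.5→2]: (622.8+561.2)/2 × 0.5 = 296.0
  [2→2.5]: (561.2+491.5)/2 × 0.5 = 263.175
  Sum = 1262.375 ng/mL·h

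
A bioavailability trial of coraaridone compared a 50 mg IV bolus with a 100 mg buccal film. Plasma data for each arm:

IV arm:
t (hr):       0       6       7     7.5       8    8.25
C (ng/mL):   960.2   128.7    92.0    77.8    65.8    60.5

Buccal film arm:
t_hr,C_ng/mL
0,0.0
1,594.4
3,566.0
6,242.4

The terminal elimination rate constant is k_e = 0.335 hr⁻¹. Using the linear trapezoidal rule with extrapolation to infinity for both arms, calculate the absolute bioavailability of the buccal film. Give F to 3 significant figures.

F = 0.465

Trapezoidal AUC_0→8.25 (IV):
  [0→6]: (960.2+128.7)/2 × 6 = 3266.7
  [6→7]: (128.7+92.0)/2 × 1 = 110.35
  [7→7.5]: (92.0+77.8)/2 × 0.5 = 42.45
  [7.5→8]: (77.8+65.8)/2 × 0.5 = 35.9
  [8→8.25]: (65.8+60.5)/2 × 0.25 = 15.7875
  Sum = 3471.1875 ng/mL·hr
IV tail: 60.5/0.335 = 180.597; AUC_iv,0→∞ = 3471.1875 + 180.597 = 3651.7845 ng/mL·hr
Trapezoidal AUC_0→6 (buccal film):
  [0→1]: (0.0+594.4)/2 × 1 = 297.2
  [1→3]: (594.4+566.0)/2 × 2 = 1160.4
  [3→6]: (566.0+242.4)/2 × 3 = 1212.6
  Sum = 2670.2 ng/mL·hr
buccal film tail: 242.4/0.335 = 723.582; AUC_ev,0→∞ = 2670.2 + 723.582 = 3393.782 ng/mL·hr
F = (AUC_ev/D_ev)/(AUC_iv/D_iv) = (3393.782/100)/(3651.7845/50) = 33.93782/73.03569 = 0.4647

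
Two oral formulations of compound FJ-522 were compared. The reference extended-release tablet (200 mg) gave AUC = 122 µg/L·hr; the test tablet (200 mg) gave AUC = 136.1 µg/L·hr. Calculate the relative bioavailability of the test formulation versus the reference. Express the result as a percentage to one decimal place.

F_rel = (AUC_test/D_test) / (AUC_ref/D_ref)
      = (136.1/200) / (122/200)
      = 0.6805 / 0.61 = 1.1156 = 111.56%

F_rel = 111.6%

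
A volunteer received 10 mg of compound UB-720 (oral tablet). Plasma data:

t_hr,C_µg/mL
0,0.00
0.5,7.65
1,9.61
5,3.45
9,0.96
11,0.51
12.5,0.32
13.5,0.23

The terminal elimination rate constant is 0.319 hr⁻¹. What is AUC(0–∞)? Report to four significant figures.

Trapezoidal AUC_0→13.5:
  [0→0.5]: (0.00+7.65)/2 × 0.5 = 1.9125
  [0.5→1]: (7.65+9.61)/2 × 0.5 = 4.315
  [1→5]: (9.61+3.45)/2 × 4 = 26.12
  [5→9]: (3.45+0.96)/2 × 4 = 8.82
  [9→11]: (0.96+0.51)/2 × 2 = 1.47
  [11→12.5]: (0.51+0.32)/2 × 1.5 = 0.6225
  [12.5→13.5]: (0.32+0.23)/2 × 1 = 0.275
  Sum = 43.535 µg/mL·hr
Extrapolated tail: C_last / k_e = 0.23 / 0.319 = 0.721
AUC_0→∞ = 43.535 + 0.721 = 44.256 µg/mL·hr

AUC = 44.26 µg/mL·hr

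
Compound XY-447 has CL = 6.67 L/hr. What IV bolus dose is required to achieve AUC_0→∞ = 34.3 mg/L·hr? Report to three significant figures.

Dose = 229 mg

Dose_iv = CL × AUC_0→∞
     = 6.67 × 34.3 = 228.781 mg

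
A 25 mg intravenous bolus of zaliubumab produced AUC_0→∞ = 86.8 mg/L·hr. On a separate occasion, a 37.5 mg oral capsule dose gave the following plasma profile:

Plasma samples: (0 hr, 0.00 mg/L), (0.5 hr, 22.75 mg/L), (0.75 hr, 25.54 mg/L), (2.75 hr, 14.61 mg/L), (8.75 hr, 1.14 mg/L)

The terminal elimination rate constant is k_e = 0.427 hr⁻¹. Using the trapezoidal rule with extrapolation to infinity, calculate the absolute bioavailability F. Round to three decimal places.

Trapezoidal AUC_0→8.75 (oral capsule):
  [0→0.5]: (0.00+22.75)/2 × 0.5 = 5.6875
  [0.5→0.75]: (22.75+25.54)/2 × 0.25 = 6.03625
  [0.75→2.75]: (25.54+14.61)/2 × 2 = 40.15
  [2.75→8.75]: (14.61+1.14)/2 × 6 = 47.25
  Sum = 99.12375 mg/L·hr
Tail: C_last/k_e = 1.14/0.427 = 2.670
AUC_0→∞ (oral capsule) = 99.12375 + 2.670 = 101.79375 mg/L·hr
F = (AUC_ev/D_ev)/(AUC_iv/D_iv) = (101.79375/37.5)/(86.8/25) = 2.7145/3.472 = 0.7818

F = 0.782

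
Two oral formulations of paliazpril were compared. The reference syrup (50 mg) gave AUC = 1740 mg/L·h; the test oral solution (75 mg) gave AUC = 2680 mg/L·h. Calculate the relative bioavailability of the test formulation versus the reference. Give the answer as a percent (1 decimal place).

F_rel = (AUC_test/D_test) / (AUC_ref/D_ref)
      = (2680/75) / (1740/50)
      = 35.7333 / 34.8 = 1.0268 = 102.68%

F_rel = 102.7%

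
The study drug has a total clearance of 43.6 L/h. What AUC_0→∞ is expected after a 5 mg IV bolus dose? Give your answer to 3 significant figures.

AUC = 0.115 mg/L·h

AUC_0→∞ = Dose_iv / CL
        = 5 / 43.6 = 0.114679 mg/L·h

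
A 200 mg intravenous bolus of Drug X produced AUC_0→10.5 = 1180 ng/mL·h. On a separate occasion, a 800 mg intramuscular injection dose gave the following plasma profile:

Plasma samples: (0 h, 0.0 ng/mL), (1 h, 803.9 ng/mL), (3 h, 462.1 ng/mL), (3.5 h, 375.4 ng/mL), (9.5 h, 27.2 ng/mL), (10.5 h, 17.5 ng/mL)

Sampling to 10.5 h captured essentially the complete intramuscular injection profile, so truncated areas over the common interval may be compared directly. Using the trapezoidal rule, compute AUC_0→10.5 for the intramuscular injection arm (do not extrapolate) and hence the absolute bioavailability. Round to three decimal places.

F = 0.658

Trapezoidal AUC_0→10.5 (intramuscular injection):
  [0→1]: (0.0+803.9)/2 × 1 = 401.95
  [1→3]: (803.9+462.1)/2 × 2 = 1266.0
  [3→3.5]: (462.1+375.4)/2 × 0.5 = 209.375
  [3.5→9.5]: (375.4+27.2)/2 × 6 = 1207.8
  [9.5→10.5]: (27.2+17.5)/2 × 1 = 22.35
  Sum = 3107.475 ng/mL·h
F = (AUC_ev/D_ev)/(AUC_iv/D_iv) = (3107.475/800)/(1180/200) = 3.88434/5.9 = 0.6584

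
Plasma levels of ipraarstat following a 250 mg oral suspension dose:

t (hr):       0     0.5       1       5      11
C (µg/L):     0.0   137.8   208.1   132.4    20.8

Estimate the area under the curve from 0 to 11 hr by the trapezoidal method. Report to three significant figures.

AUC = 1260 µg/L·hr

Trapezoidal AUC_0→11:
  [0→0.5]: (0.0+137.8)/2 × 0.5 = 34.45
  [0.5→1]: (137.8+208.1)/2 × 0.5 = 86.475
  [1→5]: (208.1+132.4)/2 × 4 = 681.0
  [5→11]: (132.4+20.8)/2 × 6 = 459.6
  Sum = 1261.525 µg/L·hr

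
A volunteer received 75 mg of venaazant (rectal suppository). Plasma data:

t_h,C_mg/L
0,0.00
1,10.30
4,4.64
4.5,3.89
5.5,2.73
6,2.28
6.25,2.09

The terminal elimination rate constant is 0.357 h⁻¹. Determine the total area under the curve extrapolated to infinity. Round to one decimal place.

Trapezoidal AUC_0→6.25:
  [0→1]: (0.00+10.30)/2 × 1 = 5.15
  [1→4]: (10.30+4.64)/2 × 3 = 22.41
  [4→4.5]: (4.64+3.89)/2 × 0.5 = 2.1325
  [4.5→5.5]: (3.89+2.73)/2 × 1 = 3.31
  [5.5→6]: (2.73+2.28)/2 × 0.5 = 1.2525
  [6→6.25]: (2.28+2.09)/2 × 0.25 = 0.54625
  Sum = 34.80125 mg/L·h
Extrapolated tail: C_last / k_e = 2.09 / 0.357 = 5.854
AUC_0→∞ = 34.80125 + 5.854 = 40.65525 mg/L·h

AUC = 40.7 mg/L·h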